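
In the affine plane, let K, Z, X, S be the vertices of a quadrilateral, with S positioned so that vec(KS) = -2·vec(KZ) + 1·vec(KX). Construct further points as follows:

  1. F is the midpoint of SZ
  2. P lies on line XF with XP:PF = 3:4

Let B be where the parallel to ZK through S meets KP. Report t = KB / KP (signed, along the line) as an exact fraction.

Set K = (0, 0), Z = (1, 0), X = (0, 1), S = (-2, 1); any affine frame gives the same invariant.
1. F is the midpoint of SZ ⇒ F = (-1/2, 1/2)
2. P lies on line XF with XP:PF = 3:4 ⇒ P = (-3/14, 11/14)
through S parallel to ZK: direction (-1, 0); meets KP at B = (-3/11, 1)
B = K + t·(P−K) with t = 14/11

t = 14/11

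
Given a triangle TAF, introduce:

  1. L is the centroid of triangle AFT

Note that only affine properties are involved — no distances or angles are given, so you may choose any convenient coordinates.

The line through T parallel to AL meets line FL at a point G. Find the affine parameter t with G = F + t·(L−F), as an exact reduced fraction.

Assign T = (0, 0), A = (1, 0), F = (0, 1) — the answer is frame-independent, so this choice is without loss of generality.
1. L is the centroid of triangle AFT ⇒ L = (1/3, 1/3)
through T parallel to AL: direction (-2/3, 1/3); meets FL at G = (2/3, -1/3)
G = F + t·(L−F) with t = 2

t = 2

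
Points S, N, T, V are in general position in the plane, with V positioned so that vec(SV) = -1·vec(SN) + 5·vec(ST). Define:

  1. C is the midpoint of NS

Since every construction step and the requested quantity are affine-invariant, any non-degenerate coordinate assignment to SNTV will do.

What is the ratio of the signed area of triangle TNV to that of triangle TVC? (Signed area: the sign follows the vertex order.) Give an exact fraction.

[TNV]:[TVC] = -3

Choose coordinates S = (0, 0), N = (1, 0), T = (0, 1), V = (-1, 5).
1. C is the midpoint of NS ⇒ C = (1/2, 0)
2·[TNV] = 3, 2·[TVC] = -1
[TNV]:[TVC] = 3:-1 = -3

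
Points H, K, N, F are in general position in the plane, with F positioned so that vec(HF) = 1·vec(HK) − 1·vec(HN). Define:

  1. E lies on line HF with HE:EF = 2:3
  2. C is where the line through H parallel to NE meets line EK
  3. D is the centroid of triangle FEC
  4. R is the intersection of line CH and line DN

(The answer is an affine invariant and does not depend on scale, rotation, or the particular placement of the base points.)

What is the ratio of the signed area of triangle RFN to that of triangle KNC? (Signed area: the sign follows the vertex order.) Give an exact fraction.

[RFN]:[KNC] = -92/35

Work in coordinates with H = (0, 0), K = (1, 0), N = (0, 1), F = (1, -1).
1. E lies on line HF with HE:EF = 2:3 ⇒ E = (2/5, -2/5)
2. C is where the line through H parallel to NE meets line EK ⇒ C = (4/25, -14/25)
3. D is the centroid of triangle FEC ⇒ D = (13/25, -49/75)
4. R is the intersection of line CH and line DN ⇒ R = (-78/25, 273/25)
2·[RFN] = -92/25, 2·[KNC] = 7/5
[RFN]:[KNC] = -92/25:7/5 = -92/35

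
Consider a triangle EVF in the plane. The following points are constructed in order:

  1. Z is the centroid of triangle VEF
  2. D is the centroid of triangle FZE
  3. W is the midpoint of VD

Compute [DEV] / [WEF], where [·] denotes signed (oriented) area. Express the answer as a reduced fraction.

Choose coordinates E = (0, 0), V = (1, 0), F = (0, 1).
1. Z is the centroid of triangle VEF ⇒ Z = (1/3, 1/3)
2. D is the centroid of triangle FZE ⇒ D = (1/9, 4/9)
3. W is the midpoint of VD ⇒ W = (5/9, 2/9)
2·[DEV] = 4/9, 2·[WEF] = -5/9
[DEV]:[WEF] = 4/9:-5/9 = -4/5

[DEV]:[WEF] = -4/5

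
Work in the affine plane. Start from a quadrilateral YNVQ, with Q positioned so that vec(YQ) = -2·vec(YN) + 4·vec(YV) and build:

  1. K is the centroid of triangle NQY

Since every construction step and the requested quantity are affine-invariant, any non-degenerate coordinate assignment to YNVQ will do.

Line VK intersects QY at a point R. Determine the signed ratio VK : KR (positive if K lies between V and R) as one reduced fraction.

Assign Y = (0, 0), N = (1, 0), V = (0, 1), Q = (-2, 4) — the answer is frame-independent, so this choice is without loss of generality.
1. K is the centroid of triangle NQY ⇒ K = (-1/3, 4/3)
line VK meets QY at R = (-1, 2)
K = V + t·(R−V) with t = 1/3, so VK:KR = 1/3:2/3

VK:KR = 1/2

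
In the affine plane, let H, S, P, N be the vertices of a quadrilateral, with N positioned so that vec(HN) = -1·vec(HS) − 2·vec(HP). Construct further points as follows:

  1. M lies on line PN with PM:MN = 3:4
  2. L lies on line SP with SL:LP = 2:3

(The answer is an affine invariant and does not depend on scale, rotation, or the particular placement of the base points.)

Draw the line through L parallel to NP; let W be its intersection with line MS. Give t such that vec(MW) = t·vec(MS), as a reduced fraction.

t = 3/5

Work in coordinates with H = (0, 0), S = (1, 0), P = (0, 1), N = (-1, -2).
1. M lies on line PN with PM:MN = 3:4 ⇒ M = (-3/7, -2/7)
2. L lies on line SP with SL:LP = 2:3 ⇒ L = (3/5, 2/5)
through L parallel to NP: direction (1, 3); meets MS at W = (3/7, -4/35)
W = M + t·(S−M) with t = 3/5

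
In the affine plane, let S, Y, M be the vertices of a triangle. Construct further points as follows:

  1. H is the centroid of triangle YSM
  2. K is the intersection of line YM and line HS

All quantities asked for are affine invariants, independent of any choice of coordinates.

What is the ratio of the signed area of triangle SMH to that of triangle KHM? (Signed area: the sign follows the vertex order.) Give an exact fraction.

[SMH]:[KHM] = 2

Assign S = (0, 0), Y = (1, 0), M = (0, 1) — the answer is frame-independent, so this choice is without loss of generality.
1. H is the centroid of triangle YSM ⇒ H = (1/3, 1/3)
2. K is the intersection of line YM and line HS ⇒ K = (1/2, 1/2)
2·[SMH] = -1/3, 2·[KHM] = -1/6
[SMH]:[KHM] = -1/3:-1/6 = 2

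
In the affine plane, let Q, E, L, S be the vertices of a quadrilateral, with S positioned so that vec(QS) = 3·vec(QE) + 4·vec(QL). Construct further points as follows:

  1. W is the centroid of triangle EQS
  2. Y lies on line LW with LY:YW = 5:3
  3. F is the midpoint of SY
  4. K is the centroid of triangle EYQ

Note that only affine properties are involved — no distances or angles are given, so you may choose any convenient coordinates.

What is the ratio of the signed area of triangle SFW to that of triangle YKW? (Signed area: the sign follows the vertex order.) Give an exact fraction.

Work in coordinates with Q = (0, 0), E = (1, 0), L = (0, 1), S = (3, 4).
1. W is the centroid of triangle EQS ⇒ W = (4/3, 4/3)
2. Y lies on line LW with LY:YW = 5:3 ⇒ Y = (5/6, 29/24)
3. F is the midpoint of SY ⇒ F = (23/12, 125/48)
4. K is the centroid of triangle EYQ ⇒ K = (11/18, 29/72)
2·[SFW] = 9/16, 2·[YKW] = 3/8
[SFW]:[YKW] = 9/16:3/8 = 3/2

[SFW]:[YKW] = 3/2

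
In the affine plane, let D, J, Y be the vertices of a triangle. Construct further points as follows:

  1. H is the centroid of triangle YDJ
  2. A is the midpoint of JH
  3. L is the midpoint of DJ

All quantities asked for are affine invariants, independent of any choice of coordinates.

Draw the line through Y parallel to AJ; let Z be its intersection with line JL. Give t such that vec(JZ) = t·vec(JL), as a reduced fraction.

Work in coordinates with D = (0, 0), J = (1, 0), Y = (0, 1).
1. H is the centroid of triangle YDJ ⇒ H = (1/3, 1/3)
2. A is the midpoint of JH ⇒ A = (2/3, 1/6)
3. L is the midpoint of DJ ⇒ L = (1/2, 0)
through Y parallel to AJ: direction (1/3, -1/6); meets JL at Z = (2, 0)
Z = J + t·(L−J) with t = -2

t = -2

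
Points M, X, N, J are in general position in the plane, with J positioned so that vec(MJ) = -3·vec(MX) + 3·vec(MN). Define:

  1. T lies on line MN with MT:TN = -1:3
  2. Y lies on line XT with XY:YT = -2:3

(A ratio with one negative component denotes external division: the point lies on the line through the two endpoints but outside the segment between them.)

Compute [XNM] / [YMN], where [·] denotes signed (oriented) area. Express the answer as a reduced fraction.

[XNM]:[YMN] = -1/3

Choose coordinates M = (0, 0), X = (1, 0), N = (0, 1), J = (-3, 3).
1. T lies on line MN with MT:TN = -1:3 ⇒ T = (0, -1/2)
2. Y lies on line XT with XY:YT = -2:3 ⇒ Y = (3, 1)
2·[XNM] = 1, 2·[YMN] = -3
[XNM]:[YMN] = 1:-3 = -1/3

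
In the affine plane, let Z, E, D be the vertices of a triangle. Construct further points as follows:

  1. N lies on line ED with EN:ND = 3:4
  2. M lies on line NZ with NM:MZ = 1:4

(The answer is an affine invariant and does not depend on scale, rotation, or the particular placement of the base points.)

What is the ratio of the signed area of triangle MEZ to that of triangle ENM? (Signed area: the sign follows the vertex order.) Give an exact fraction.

[MEZ]:[ENM] = -4

Work in coordinates with Z = (0, 0), E = (1, 0), D = (0, 1).
1. N lies on line ED with EN:ND = 3:4 ⇒ N = (4/7, 3/7)
2. M lies on line NZ with NM:MZ = 1:4 ⇒ M = (16/35, 12/35)
2·[MEZ] = -12/35, 2·[ENM] = 3/35
[MEZ]:[ENM] = -12/35:3/35 = -4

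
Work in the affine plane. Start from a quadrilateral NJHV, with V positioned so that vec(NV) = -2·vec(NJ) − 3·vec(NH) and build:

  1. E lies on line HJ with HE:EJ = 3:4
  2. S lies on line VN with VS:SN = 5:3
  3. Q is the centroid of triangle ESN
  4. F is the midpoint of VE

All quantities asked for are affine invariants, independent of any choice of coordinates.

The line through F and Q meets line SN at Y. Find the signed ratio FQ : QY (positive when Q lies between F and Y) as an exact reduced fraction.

Set N = (0, 0), J = (1, 0), H = (0, 1), V = (-2, -3); any affine frame gives the same invariant.
1. E lies on line HJ with HE:EJ = 3:4 ⇒ E = (3/7, 4/7)
2. S lies on line VN with VS:SN = 5:3 ⇒ S = (-3/4, -9/8)
3. Q is the centroid of triangle ESN ⇒ Q = (-3/28, -31/168)
4. F is the midpoint of VE ⇒ F = (-11/14, -17/14)
line FQ meets SN at Y = (5/4, 15/8)
Q = F + t·(Y−F) with t = 1/3, so FQ:QY = 1/3:2/3

FQ:QY = 1/2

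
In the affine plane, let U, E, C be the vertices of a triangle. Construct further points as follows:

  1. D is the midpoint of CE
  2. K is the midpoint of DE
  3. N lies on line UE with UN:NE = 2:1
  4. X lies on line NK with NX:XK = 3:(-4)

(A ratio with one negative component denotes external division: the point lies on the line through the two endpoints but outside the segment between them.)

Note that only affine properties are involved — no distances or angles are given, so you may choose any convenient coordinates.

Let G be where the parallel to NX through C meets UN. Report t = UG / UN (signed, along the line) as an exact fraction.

Work in coordinates with U = (0, 0), E = (1, 0), C = (0, 1).
1. D is the midpoint of CE ⇒ D = (1/2, 1/2)
2. K is the midpoint of DE ⇒ K = (3/4, 1/4)
3. N lies on line UE with UN:NE = 2:1 ⇒ N = (2/3, 0)
4. X lies on line NK with NX:XK = 3:(-4) ⇒ X = (5/12, -3/4)
through C parallel to NX: direction (-1/4, -3/4); meets UN at G = (-1/3, 0)
G = U + t·(N−U) with t = -1/2

t = -1/2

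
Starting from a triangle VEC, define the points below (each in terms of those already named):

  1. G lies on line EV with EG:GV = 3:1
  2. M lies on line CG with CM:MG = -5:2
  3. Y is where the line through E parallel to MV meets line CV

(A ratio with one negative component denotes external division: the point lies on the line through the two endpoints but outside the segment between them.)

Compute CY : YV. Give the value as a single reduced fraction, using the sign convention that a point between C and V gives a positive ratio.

Set V = (0, 0), E = (1, 0), C = (0, 1); any affine frame gives the same invariant.
1. G lies on line EV with EG:GV = 3:1 ⇒ G = (1/4, 0)
2. M lies on line CG with CM:MG = -5:2 ⇒ M = (5/12, -2/3)
3. Y is where the line through E parallel to MV meets line CV ⇒ Y = (0, 8/5)
Y = C + t·(V−C) with t = -3/5, so CY:YV = t:(1−t) = -3/5:8/5

CY:YV = -3/8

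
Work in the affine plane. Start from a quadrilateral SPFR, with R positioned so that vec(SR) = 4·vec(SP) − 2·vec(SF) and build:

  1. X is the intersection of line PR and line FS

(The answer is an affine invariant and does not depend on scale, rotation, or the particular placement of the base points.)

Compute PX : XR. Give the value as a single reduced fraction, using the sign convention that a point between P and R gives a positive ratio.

Set S = (0, 0), P = (1, 0), F = (0, 1), R = (4, -2); any affine frame gives the same invariant.
1. X is the intersection of line PR and line FS ⇒ X = (0, 2/3)
X = P + t·(R−P) with t = -1/3, so PX:XR = t:(1−t) = -1/3:4/3

PX:XR = -1/4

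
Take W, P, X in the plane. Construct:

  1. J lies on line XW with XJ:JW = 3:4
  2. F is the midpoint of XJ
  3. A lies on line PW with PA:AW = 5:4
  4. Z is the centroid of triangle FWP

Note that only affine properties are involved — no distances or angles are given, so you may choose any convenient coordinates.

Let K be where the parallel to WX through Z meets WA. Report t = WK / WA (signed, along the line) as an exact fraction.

t = 3/4

Assign W = (0, 0), P = (1, 0), X = (0, 1) — the answer is frame-independent, so this choice is without loss of generality.
1. J lies on line XW with XJ:JW = 3:4 ⇒ J = (0, 4/7)
2. F is the midpoint of XJ ⇒ F = (0, 11/14)
3. A lies on line PW with PA:AW = 5:4 ⇒ A = (4/9, 0)
4. Z is the centroid of triangle FWP ⇒ Z = (1/3, 11/42)
through Z parallel to WX: direction (0, 1); meets WA at K = (1/3, 0)
K = W + t·(A−W) with t = 3/4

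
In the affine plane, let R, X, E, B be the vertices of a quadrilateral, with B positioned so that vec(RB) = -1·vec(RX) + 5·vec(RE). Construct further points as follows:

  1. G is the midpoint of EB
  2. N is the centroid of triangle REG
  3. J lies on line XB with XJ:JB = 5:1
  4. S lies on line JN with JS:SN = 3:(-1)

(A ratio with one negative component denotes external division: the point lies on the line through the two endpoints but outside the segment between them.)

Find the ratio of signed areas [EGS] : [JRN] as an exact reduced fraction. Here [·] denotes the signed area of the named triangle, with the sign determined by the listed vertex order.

[EGS]:[JRN] = 27/14

Choose coordinates R = (0, 0), X = (1, 0), E = (0, 1), B = (-1, 5).
1. G is the midpoint of EB ⇒ G = (-1/2, 3)
2. N is the centroid of triangle REG ⇒ N = (-1/6, 4/3)
3. J lies on line XB with XJ:JB = 5:1 ⇒ J = (-2/3, 25/6)
4. S lies on line JN with JS:SN = 3:(-1) ⇒ S = (1/12, -1/12)
2·[EGS] = 3/8, 2·[JRN] = 7/36
[EGS]:[JRN] = 3/8:7/36 = 27/14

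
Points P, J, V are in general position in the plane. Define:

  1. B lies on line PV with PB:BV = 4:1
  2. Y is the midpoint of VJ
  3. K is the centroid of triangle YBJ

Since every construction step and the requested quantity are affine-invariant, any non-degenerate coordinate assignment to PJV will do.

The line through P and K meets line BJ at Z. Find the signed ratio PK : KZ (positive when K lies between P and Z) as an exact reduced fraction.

PK:KZ = -25

Set P = (0, 0), J = (1, 0), V = (0, 1); any affine frame gives the same invariant.
1. B lies on line PV with PB:BV = 4:1 ⇒ B = (0, 4/5)
2. Y is the midpoint of VJ ⇒ Y = (1/2, 1/2)
3. K is the centroid of triangle YBJ ⇒ K = (1/2, 13/30)
line PK meets BJ at Z = (12/25, 52/125)
K = P + t·(Z−P) with t = 25/24, so PK:KZ = 25/24:-1/24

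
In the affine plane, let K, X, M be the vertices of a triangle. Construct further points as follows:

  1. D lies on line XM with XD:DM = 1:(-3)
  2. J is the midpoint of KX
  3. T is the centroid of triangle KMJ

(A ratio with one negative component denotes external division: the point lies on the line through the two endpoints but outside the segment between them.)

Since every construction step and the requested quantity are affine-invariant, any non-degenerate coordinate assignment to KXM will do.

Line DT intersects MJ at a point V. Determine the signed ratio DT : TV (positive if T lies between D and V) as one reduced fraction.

DT:TV = -11/2

Set K = (0, 0), X = (1, 0), M = (0, 1); any affine frame gives the same invariant.
1. D lies on line XM with XD:DM = 1:(-3) ⇒ D = (3/2, -1/2)
2. J is the midpoint of KX ⇒ J = (1/2, 0)
3. T is the centroid of triangle KMJ ⇒ T = (1/6, 1/3)
line DT meets MJ at V = (9/22, 2/11)
T = D + t·(V−D) with t = 11/9, so DT:TV = 11/9:-2/9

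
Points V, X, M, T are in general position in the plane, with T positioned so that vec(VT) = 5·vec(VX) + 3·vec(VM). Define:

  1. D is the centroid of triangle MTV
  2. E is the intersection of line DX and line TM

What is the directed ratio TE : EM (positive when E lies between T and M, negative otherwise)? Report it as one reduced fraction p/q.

Assign V = (0, 0), X = (1, 0), M = (0, 1), T = (5, 3) — the answer is frame-independent, so this choice is without loss of generality.
1. D is the centroid of triangle MTV ⇒ D = (5/3, 4/3)
2. E is the intersection of line DX and line TM ⇒ E = (15/8, 7/4)
E = T + t·(M−T) with t = 5/8, so TE:EM = t:(1−t) = 5/8:3/8

TE:EM = 5/3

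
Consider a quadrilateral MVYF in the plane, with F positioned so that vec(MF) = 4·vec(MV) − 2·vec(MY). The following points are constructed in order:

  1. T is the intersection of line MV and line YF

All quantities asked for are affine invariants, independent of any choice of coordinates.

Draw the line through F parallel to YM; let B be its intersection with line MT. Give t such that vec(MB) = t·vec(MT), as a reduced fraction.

Work in coordinates with M = (0, 0), V = (1, 0), Y = (0, 1), F = (4, -2).
1. T is the intersection of line MV and line YF ⇒ T = (4/3, 0)
through F parallel to YM: direction (0, -1); meets MT at B = (4, 0)
B = M + t·(T−M) with t = 3

t = 3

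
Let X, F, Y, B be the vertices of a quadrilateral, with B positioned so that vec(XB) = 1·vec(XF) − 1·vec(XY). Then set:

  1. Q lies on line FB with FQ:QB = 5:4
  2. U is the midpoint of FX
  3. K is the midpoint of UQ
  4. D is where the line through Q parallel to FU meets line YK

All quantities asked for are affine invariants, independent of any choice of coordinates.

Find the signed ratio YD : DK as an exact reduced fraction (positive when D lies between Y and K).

YD:DK = -28/5

Assign X = (0, 0), F = (1, 0), Y = (0, 1), B = (1, -1) — the answer is frame-independent, so this choice is without loss of generality.
1. Q lies on line FB with FQ:QB = 5:4 ⇒ Q = (1, -5/9)
2. U is the midpoint of FX ⇒ U = (1/2, 0)
3. K is the midpoint of UQ ⇒ K = (3/4, -5/18)
4. D is where the line through Q parallel to FU meets line YK ⇒ D = (21/23, -5/9)
D = Y + t·(K−Y) with t = 28/23, so YD:DK = t:(1−t) = 28/23:-5/23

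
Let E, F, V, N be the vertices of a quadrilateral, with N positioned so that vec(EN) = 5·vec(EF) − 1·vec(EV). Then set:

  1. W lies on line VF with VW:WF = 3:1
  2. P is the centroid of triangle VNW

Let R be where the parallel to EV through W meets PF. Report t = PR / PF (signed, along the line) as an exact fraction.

t = 14/11

Assign E = (0, 0), F = (1, 0), V = (0, 1), N = (5, -1) — the answer is frame-independent, so this choice is without loss of generality.
1. W lies on line VF with VW:WF = 3:1 ⇒ W = (3/4, 1/4)
2. P is the centroid of triangle VNW ⇒ P = (23/12, 1/12)
through W parallel to EV: direction (0, 1); meets PF at R = (3/4, -1/44)
R = P + t·(F−P) with t = 14/11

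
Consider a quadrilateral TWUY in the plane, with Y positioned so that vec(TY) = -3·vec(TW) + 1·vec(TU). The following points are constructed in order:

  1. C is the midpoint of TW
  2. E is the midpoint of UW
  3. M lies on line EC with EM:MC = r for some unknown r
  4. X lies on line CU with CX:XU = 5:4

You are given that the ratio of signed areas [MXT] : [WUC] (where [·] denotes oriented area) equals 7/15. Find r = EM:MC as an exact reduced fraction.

Work in coordinates with T = (0, 0), W = (1, 0), U = (0, 1), Y = (-3, 1).
1. C is the midpoint of TW ⇒ C = (1/2, 0)
2. E is the midpoint of UW ⇒ E = (1/2, 1/2)
3. With EM:MC = r, write λ = r/(r+1) so M = E + λ·(C−E); M is affine-linear in λ
4. X lies on line CU with CX:XU = 5:4 ⇒ X = (2/9, 5/9)
Every point depending on M is an affine combination of M and λ-independent points, so each such coordinate is linear in λ; the λ² term in each signed area is a multiple of (C−E)×(C−E) = 0, so 2·[MXT] and 2·[WUC] are each linear in λ. Evaluating at λ=0 and λ=1:
  2·[MXT] = 1/9·λ + 1/6,   2·[WUC] = 1/2
So [MXT]:[WUC] = (1/9·λ + 1/6) / (1/2). Setting this equal to 7/15:
  1/9·λ + 1/6 = 7/15·(1/2)  ⇒  λ = 3/5
Then r = λ/(1−λ) = (3/5)/(2/5) = 3/2. Check: with r = 3/2, M = (1/2, 1/5) and [MXT]:[WUC] = 7/15 as required.

r = 3/2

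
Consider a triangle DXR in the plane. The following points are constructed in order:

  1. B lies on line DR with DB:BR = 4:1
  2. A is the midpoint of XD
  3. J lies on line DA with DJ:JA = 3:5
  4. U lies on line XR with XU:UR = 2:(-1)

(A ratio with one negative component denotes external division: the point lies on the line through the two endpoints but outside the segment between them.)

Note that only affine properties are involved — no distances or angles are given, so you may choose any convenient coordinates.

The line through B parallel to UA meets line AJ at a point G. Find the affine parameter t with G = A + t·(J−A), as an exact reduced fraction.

t = -8/25

Work in coordinates with D = (0, 0), X = (1, 0), R = (0, 1).
1. B lies on line DR with DB:BR = 4:1 ⇒ B = (0, 4/5)
2. A is the midpoint of XD ⇒ A = (1/2, 0)
3. J lies on line DA with DJ:JA = 3:5 ⇒ J = (3/16, 0)
4. U lies on line XR with XU:UR = 2:(-1) ⇒ U = (-1, 2)
through B parallel to UA: direction (3/2, -2); meets AJ at G = (3/5, 0)
G = A + t·(J−A) with t = -8/25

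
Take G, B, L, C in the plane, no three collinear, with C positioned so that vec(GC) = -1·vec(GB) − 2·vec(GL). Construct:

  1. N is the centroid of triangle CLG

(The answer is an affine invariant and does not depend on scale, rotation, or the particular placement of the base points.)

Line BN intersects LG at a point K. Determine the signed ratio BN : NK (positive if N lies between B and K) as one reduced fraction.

Set G = (0, 0), B = (1, 0), L = (0, 1), C = (-1, -2); any affine frame gives the same invariant.
1. N is the centroid of triangle CLG ⇒ N = (-1/3, -1/3)
line BN meets LG at K = (0, -1/4)
N = B + t·(K−B) with t = 4/3, so BN:NK = 4/3:-1/3

BN:NK = -4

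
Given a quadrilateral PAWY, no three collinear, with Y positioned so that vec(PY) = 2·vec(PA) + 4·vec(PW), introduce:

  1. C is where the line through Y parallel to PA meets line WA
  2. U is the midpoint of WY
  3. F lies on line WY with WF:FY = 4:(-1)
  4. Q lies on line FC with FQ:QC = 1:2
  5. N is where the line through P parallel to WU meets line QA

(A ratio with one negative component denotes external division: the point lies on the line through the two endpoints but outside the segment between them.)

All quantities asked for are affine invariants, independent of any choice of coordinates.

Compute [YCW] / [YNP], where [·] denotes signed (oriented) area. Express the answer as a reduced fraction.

Choose coordinates P = (0, 0), A = (1, 0), W = (0, 1), Y = (2, 4).
1. C is where the line through Y parallel to PA meets line WA ⇒ C = (-3, 4)
2. U is the midpoint of WY ⇒ U = (1, 5/2)
3. F lies on line WY with WF:FY = 4:(-1) ⇒ F = (8/3, 5)
4. Q lies on line FC with FQ:QC = 1:2 ⇒ Q = (7/9, 14/3)
5. N is where the line through P parallel to WU meets line QA ⇒ N = (14/15, 7/5)
2·[YCW] = 15, 2·[YNP] = -14/15
[YCW]:[YNP] = 15:-14/15 = -225/14

[YCW]:[YNP] = -225/14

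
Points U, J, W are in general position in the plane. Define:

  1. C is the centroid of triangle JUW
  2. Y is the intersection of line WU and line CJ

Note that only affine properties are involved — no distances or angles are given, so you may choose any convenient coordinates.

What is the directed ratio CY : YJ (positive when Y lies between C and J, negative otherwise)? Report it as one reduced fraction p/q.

Set U = (0, 0), J = (1, 0), W = (0, 1); any affine frame gives the same invariant.
1. C is the centroid of triangle JUW ⇒ C = (1/3, 1/3)
2. Y is the intersection of line WU and line CJ ⇒ Y = (0, 1/2)
Y = C + t·(J−C) with t = -1/2, so CY:YJ = t:(1−t) = -1/2:3/2

CY:YJ = -1/3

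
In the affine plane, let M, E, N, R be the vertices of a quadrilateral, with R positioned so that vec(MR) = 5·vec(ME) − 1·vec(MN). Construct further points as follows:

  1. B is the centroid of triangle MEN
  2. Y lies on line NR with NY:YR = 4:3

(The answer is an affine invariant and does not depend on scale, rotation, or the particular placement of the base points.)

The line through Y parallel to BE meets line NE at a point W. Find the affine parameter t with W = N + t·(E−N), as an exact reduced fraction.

Assign M = (0, 0), E = (1, 0), N = (0, 1), R = (5, -1) — the answer is frame-independent, so this choice is without loss of generality.
1. B is the centroid of triangle MEN ⇒ B = (1/3, 1/3)
2. Y lies on line NR with NY:YR = 4:3 ⇒ Y = (20/7, -1/7)
through Y parallel to BE: direction (2/3, -1/3); meets NE at W = (-4/7, 11/7)
W = N + t·(E−N) with t = -4/7

t = -4/7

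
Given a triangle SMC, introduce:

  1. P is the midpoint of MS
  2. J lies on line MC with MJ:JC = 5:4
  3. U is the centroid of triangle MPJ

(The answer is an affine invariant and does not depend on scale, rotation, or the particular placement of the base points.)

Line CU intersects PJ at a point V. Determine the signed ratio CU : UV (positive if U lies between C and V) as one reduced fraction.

CU:UV = -17/5

Work in coordinates with S = (0, 0), M = (1, 0), C = (0, 1).
1. P is the midpoint of MS ⇒ P = (1/2, 0)
2. J lies on line MC with MJ:JC = 5:4 ⇒ J = (4/9, 5/9)
3. U is the centroid of triangle MPJ ⇒ U = (35/54, 5/27)
line CU meets PJ at V = (70/153, 65/153)
U = C + t·(V−C) with t = 17/12, so CU:UV = 17/12:-5/12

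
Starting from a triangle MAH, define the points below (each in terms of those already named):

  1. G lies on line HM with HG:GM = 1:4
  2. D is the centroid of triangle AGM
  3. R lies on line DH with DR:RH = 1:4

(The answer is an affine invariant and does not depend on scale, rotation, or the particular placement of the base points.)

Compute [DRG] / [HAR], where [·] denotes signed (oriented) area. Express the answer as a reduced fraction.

Set M = (0, 0), A = (1, 0), H = (0, 1); any affine frame gives the same invariant.
1. G lies on line HM with HG:GM = 1:4 ⇒ G = (0, 4/5)
2. D is the centroid of triangle AGM ⇒ D = (1/3, 4/15)
3. R lies on line DH with DR:RH = 1:4 ⇒ R = (4/15, 31/75)
2·[DRG] = 1/75, 2·[HAR] = -8/25
[DRG]:[HAR] = 1/75:-8/25 = -1/24

[DRG]:[HAR] = -1/24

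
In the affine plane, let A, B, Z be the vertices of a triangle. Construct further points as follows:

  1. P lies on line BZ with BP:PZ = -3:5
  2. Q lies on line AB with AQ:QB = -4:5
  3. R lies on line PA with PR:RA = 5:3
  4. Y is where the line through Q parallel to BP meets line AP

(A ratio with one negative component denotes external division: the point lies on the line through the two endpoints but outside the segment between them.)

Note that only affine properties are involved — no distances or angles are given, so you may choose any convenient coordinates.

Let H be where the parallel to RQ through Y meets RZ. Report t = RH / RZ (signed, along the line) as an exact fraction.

Assign A = (0, 0), B = (1, 0), Z = (0, 1) — the answer is frame-independent, so this choice is without loss of generality.
1. P lies on line BZ with BP:PZ = -3:5 ⇒ P = (5/2, -3/2)
2. Q lies on line AB with AQ:QB = -4:5 ⇒ Q = (-4, 0)
3. R lies on line PA with PR:RA = 5:3 ⇒ R = (15/16, -9/16)
4. Y is where the line through Q parallel to BP meets line AP ⇒ Y = (-10, 6)
through Y parallel to RQ: direction (-79/16, 9/16); meets RZ at H = (-915/368, 1893/368)
H = R + t·(Z−R) with t = 84/23

t = 84/23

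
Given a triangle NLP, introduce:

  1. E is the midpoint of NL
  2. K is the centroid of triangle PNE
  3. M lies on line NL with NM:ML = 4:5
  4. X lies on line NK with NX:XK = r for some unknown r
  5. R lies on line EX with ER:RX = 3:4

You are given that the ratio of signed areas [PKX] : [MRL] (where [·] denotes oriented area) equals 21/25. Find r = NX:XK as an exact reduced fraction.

Work in coordinates with N = (0, 0), L = (1, 0), P = (0, 1).
1. E is the midpoint of NL ⇒ E = (1/2, 0)
2. K is the centroid of triangle PNE ⇒ K = (1/6, 1/3)
3. M lies on line NL with NM:ML = 4:5 ⇒ M = (4/9, 0)
4. With NX:XK = r, write λ = r/(r+1) so X = N + λ·(K−N); X is affine-linear in λ
5. R lies on line EX with ER:RX = 3:4 ⇒ R is an affine combination of earlier points and hence also affine-linear in λ
Every point depending on X is an affine combination of X and λ-independent points, so each such coordinate is linear in λ; the λ² term in each signed area is a multiple of (K−N)×(K−N) = 0, so 2·[PKX] and 2·[MRL] are each linear in λ. Evaluating at λ=0 and λ=1:
  2·[PKX] = 1/6·λ − 1/6,   2·[MRL] = -5/63·λ
So [PKX]:[MRL] = (1/6·λ − 1/6) / (-5/63·λ). Setting this equal to 21/25:
  1/6·λ − 1/6 = 21/25·(-5/63·λ)  ⇒  λ = 5/7
Then r = λ/(1−λ) = (5/7)/(2/7) = 5/2. Check: with r = 5/2, X = (5/42, 5/21) and [PKX]:[MRL] = 21/25 as required.

r = 5/2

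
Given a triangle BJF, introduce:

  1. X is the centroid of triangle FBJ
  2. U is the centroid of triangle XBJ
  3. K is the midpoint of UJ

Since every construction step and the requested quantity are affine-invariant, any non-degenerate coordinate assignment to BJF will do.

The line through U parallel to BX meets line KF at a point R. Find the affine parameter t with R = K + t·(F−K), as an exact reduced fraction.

Work in coordinates with B = (0, 0), J = (1, 0), F = (0, 1).
1. X is the centroid of triangle FBJ ⇒ X = (1/3, 1/3)
2. U is the centroid of triangle XBJ ⇒ U = (4/9, 1/9)
3. K is the midpoint of UJ ⇒ K = (13/18, 1/18)
through U parallel to BX: direction (1/3, 1/3); meets KF at R = (26/45, 11/45)
R = K + t·(F−K) with t = 1/5

t = 1/5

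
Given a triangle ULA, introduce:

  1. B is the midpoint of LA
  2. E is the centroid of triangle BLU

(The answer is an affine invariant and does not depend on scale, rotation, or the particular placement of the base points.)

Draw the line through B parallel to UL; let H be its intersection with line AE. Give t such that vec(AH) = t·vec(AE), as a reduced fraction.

t = 3/5

Choose coordinates U = (0, 0), L = (1, 0), A = (0, 1).
1. B is the midpoint of LA ⇒ B = (1/2, 1/2)
2. E is the centroid of triangle BLU ⇒ E = (1/2, 1/6)
through B parallel to UL: direction (1, 0); meets AE at H = (3/10, 1/2)
H = A + t·(E−A) with t = 3/5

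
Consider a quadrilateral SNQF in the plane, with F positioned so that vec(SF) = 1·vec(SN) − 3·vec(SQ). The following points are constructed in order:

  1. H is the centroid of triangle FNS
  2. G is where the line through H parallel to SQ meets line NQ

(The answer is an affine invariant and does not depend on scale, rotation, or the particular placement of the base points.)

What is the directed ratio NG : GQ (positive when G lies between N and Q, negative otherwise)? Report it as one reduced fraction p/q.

Work in coordinates with S = (0, 0), N = (1, 0), Q = (0, 1), F = (1, -3).
1. H is the centroid of triangle FNS ⇒ H = (2/3, -1)
2. G is where the line through H parallel to SQ meets line NQ ⇒ G = (2/3, 1/3)
G = N + t·(Q−N) with t = 1/3, so NG:GQ = t:(1−t) = 1/3:2/3

NG:GQ = 1/2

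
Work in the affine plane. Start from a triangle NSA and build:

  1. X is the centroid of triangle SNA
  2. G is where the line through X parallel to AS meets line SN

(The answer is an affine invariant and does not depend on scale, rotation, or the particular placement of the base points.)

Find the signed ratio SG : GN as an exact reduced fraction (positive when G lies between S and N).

Choose coordinates N = (0, 0), S = (1, 0), A = (0, 1).
1. X is the centroid of triangle SNA ⇒ X = (1/3, 1/3)
2. G is where the line through X parallel to AS meets line SN ⇒ G = (2/3, 0)
G = S + t·(N−S) with t = 1/3, so SG:GN = t:(1−t) = 1/3:2/3

SG:GN = 1/2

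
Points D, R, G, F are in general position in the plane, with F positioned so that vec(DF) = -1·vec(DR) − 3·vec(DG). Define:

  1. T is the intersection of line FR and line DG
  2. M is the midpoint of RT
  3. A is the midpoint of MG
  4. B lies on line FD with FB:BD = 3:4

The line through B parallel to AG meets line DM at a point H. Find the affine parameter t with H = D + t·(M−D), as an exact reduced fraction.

Assign D = (0, 0), R = (1, 0), G = (0, 1), F = (-1, -3) — the answer is frame-independent, so this choice is without loss of generality.
1. T is the intersection of line FR and line DG ⇒ T = (0, -3/2)
2. M is the midpoint of RT ⇒ M = (1/2, -3/4)
3. A is the midpoint of MG ⇒ A = (1/4, 1/8)
4. B lies on line FD with FB:BD = 3:4 ⇒ B = (-4/7, -12/7)
through B parallel to AG: direction (-1/4, 7/8); meets DM at H = (-13/7, 39/14)
H = D + t·(M−D) with t = -26/7

t = -26/7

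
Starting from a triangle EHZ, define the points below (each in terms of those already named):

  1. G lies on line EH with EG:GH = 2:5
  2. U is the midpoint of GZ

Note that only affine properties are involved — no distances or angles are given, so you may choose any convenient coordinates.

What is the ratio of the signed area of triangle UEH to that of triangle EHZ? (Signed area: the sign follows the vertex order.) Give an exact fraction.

[UEH]:[EHZ] = 1/2

Work in coordinates with E = (0, 0), H = (1, 0), Z = (0, 1).
1. G lies on line EH with EG:GH = 2:5 ⇒ G = (2/7, 0)
2. U is the midpoint of GZ ⇒ U = (1/7, 1/2)
2·[UEH] = 1/2, 2·[EHZ] = 1
[UEH]:[EHZ] = 1/2:1 = 1/2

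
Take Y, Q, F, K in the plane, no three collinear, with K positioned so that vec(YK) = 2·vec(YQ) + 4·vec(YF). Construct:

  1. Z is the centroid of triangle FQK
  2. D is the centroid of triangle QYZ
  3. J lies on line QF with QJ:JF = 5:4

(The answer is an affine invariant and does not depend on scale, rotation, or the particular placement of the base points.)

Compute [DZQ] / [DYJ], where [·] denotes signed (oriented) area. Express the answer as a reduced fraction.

Work in coordinates with Y = (0, 0), Q = (1, 0), F = (0, 1), K = (2, 4).
1. Z is the centroid of triangle FQK ⇒ Z = (1, 5/3)
2. D is the centroid of triangle QYZ ⇒ D = (2/3, 5/9)
3. J lies on line QF with QJ:JF = 5:4 ⇒ J = (4/9, 5/9)
2·[DZQ] = -5/9, 2·[DYJ] = -10/81
[DZQ]:[DYJ] = -5/9:-10/81 = 9/2

[DZQ]:[DYJ] = 9/2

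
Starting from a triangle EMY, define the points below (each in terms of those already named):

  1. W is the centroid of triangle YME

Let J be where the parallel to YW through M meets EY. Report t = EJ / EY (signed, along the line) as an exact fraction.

Set E = (0, 0), M = (1, 0), Y = (0, 1); any affine frame gives the same invariant.
1. W is the centroid of triangle YME ⇒ W = (1/3, 1/3)
through M parallel to YW: direction (1/3, -2/3); meets EY at J = (0, 2)
J = E + t·(Y−E) with t = 2

t = 2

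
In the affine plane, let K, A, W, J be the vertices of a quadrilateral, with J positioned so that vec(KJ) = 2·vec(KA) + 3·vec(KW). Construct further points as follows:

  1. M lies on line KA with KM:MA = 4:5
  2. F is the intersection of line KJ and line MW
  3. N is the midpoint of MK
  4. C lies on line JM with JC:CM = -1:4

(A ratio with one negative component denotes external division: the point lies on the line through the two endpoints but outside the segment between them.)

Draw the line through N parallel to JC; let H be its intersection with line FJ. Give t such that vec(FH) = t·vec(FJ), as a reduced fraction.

t = 11/26

Work in coordinates with K = (0, 0), A = (1, 0), W = (0, 1), J = (2, 3).
1. M lies on line KA with KM:MA = 4:5 ⇒ M = (4/9, 0)
2. F is the intersection of line KJ and line MW ⇒ F = (4/15, 2/5)
3. N is the midpoint of MK ⇒ N = (2/9, 0)
4. C lies on line JM with JC:CM = -1:4 ⇒ C = (68/27, 4)
through N parallel to JC: direction (14/27, 1); meets FJ at H = (1, 3/2)
H = F + t·(J−F) with t = 11/26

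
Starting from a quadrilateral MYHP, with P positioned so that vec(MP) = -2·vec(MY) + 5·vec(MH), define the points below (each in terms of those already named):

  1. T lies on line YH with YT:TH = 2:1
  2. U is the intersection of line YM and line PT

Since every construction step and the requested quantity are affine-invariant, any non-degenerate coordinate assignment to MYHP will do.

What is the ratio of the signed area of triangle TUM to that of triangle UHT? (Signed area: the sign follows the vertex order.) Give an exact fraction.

[TUM]:[UHT] = 9/2

Assign M = (0, 0), Y = (1, 0), H = (0, 1), P = (-2, 5) — the answer is frame-independent, so this choice is without loss of generality.
1. T lies on line YH with YT:TH = 2:1 ⇒ T = (1/3, 2/3)
2. U is the intersection of line YM and line PT ⇒ U = (9/13, 0)
2·[TUM] = -6/13, 2·[UHT] = -4/39
[TUM]:[UHT] = -6/13:-4/39 = 9/2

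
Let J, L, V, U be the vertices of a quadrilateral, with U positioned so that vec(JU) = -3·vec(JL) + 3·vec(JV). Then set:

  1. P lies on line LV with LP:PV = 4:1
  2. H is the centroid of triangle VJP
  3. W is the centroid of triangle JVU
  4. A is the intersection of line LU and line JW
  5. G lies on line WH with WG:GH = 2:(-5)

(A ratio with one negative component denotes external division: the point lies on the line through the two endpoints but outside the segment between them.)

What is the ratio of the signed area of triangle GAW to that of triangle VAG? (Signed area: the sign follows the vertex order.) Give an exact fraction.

Work in coordinates with J = (0, 0), L = (1, 0), V = (0, 1), U = (-3, 3).
1. P lies on line LV with LP:PV = 4:1 ⇒ P = (1/5, 4/5)
2. H is the centroid of triangle VJP ⇒ H = (1/15, 3/5)
3. W is the centroid of triangle JVU ⇒ W = (-1, 4/3)
4. A is the intersection of line LU and line JW ⇒ A = (-9/7, 12/7)
5. G lies on line WH with WG:GH = 2:(-5) ⇒ G = (-77/45, 82/45)
2·[GAW] = -124/945, 2·[VAG] = 52/315
[GAW]:[VAG] = -124/945:52/315 = -31/39

[GAW]:[VAG] = -31/39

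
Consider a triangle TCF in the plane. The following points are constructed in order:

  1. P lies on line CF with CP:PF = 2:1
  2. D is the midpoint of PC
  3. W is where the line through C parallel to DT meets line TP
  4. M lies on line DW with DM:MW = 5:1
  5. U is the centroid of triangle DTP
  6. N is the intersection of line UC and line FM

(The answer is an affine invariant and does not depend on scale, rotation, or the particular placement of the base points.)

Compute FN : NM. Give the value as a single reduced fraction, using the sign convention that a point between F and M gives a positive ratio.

Assign T = (0, 0), C = (1, 0), F = (0, 1) — the answer is frame-independent, so this choice is without loss of generality.
1. P lies on line CF with CP:PF = 2:1 ⇒ P = (1/3, 2/3)
2. D is the midpoint of PC ⇒ D = (2/3, 1/3)
3. W is where the line through C parallel to DT meets line TP ⇒ W = (-1/3, -2/3)
4. M lies on line DW with DM:MW = 5:1 ⇒ M = (-1/6, -1/2)
5. U is the centroid of triangle DTP ⇒ U = (1/3, 1/3)
6. N is the intersection of line UC and line FM ⇒ N = (-1/19, 10/19)
N = F + t·(M−F) with t = 6/19, so FN:NM = t:(1−t) = 6/19:13/19

FN:NM = 6/13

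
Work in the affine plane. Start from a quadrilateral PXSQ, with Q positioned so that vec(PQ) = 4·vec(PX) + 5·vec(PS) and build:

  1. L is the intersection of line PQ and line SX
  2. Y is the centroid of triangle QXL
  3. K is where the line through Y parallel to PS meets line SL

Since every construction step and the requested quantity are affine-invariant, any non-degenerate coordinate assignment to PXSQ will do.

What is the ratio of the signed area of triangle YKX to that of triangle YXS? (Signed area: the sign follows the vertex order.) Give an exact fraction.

Set P = (0, 0), X = (1, 0), S = (0, 1), Q = (4, 5); any affine frame gives the same invariant.
1. L is the intersection of line PQ and line SX ⇒ L = (4/9, 5/9)
2. Y is the centroid of triangle QXL ⇒ Y = (49/27, 50/27)
3. K is where the line through Y parallel to PS meets line SL ⇒ K = (49/27, -22/27)
2·[YKX] = -176/81, 2·[YXS] = -8/3
[YKX]:[YXS] = -176/81:-8/3 = 22/27

[YKX]:[YXS] = 22/27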